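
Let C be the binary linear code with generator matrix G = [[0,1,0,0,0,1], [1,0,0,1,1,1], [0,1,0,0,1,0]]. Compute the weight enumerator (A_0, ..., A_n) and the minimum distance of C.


Weight distribution: A_0 = 1, A_2 = 4, A_4 = 3. Minimum distance d = 2.

Enumerate all 2^3 = 8 messages m ∈ F_2^3.
For each, compute codeword c = mG in F_2^6, then tally its weight.
  m = 000 → c = 000000, weight = 0.
  m = 100 → c = 010001, weight = 2.
  m = 010 → c = 100111, weight = 4.
  m = 110 → c = 110110, weight = 4.
  m = 001 → c = 010010, weight = 2.
  m = 101 → c = 000011, weight = 2.
  m = 011 → c = 110101, weight = 4.
  m = 111 → c = 100100, weight = 2.
Tally weights:
  weight 0: 1 codewords.
  weight 2: 4 codewords.
  weight 4: 3 codewords.
Minimum distance d = smallest w > 0 with A_w > 0 = 2.
Sanity: Σ A_w = 8 = 2^3 = 8 ✓.


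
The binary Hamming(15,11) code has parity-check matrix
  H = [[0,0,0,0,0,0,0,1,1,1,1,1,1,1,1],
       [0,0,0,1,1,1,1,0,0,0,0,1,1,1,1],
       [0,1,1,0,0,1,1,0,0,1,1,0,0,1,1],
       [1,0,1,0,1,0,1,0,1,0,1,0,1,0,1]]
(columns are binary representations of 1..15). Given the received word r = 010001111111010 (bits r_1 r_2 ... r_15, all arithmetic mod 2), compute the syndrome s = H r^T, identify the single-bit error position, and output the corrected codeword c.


s = (0, 0, 0, 1)^T, error position = 1, corrected codeword c = 110001111111010

Compute s = H r^T mod 2 one row at a time:
  s_1 = 1 + 1 + 1 + 1 + 1 + 0 + 1 + 0 = 6 ≡ 0 (mod 2).
  s_2 = 0 + 0 + 1 + 1 + 1 + 0 + 1 + 0 = 4 ≡ 0 (mod 2).
  s_3 = 1 + 0 + 1 + 1 + 1 + 1 + 1 + 0 = 6 ≡ 0 (mod 2).
  s_4 = 0 + 0 + 0 + 1 + 1 + 1 + 0 + 0 = 3 ≡ 1 (mod 2).
s = (0, 0, 0, 1)^T — this equals column 1 of H (binary 0001), so error is at position 1.
Correct: flip bit 1 of r = 010001111111010 to get c = 110001111111010.


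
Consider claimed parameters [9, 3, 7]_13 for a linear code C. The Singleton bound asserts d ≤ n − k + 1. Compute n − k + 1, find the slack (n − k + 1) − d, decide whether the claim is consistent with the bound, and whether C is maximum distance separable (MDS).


Singleton RHS = n − k + 1 = 7, slack = 0, bound satisfied, MDS.

Singleton bound: d ≤ n − k + 1.
Here n = 9, k = 3, so n − k + 1 = 7.
Given d = 7, check d ≤ 7: YES.
Slack = (n − k + 1) − d = 0.
The code is MDS (slack = 0).
Description: the claimed parameters are [9, 3, 7]_13; such a code would be MDS (meets Singleton bound).


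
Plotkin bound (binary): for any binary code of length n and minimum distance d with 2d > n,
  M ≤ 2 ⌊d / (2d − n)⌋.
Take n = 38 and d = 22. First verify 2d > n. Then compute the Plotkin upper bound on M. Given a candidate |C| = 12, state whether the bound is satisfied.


Plotkin bound M ≤ 6; given |C| = 12 > bound (violated).

Check applicability: 2d = 44, n = 38.
2d − n = 6 > 0, so Plotkin applies.
Compute d/(2d−n) = 22/6 ≈ 3.6667.
⌊d/(2d−n)⌋ = 3.
Plotkin bound: M ≤ 2·3 = 6.
Given |C| = 12, check: VIOLATED.
This |C| is above the Plotkin bound, so no binary code with n = 38, d = 22 and 12 codewords exists.


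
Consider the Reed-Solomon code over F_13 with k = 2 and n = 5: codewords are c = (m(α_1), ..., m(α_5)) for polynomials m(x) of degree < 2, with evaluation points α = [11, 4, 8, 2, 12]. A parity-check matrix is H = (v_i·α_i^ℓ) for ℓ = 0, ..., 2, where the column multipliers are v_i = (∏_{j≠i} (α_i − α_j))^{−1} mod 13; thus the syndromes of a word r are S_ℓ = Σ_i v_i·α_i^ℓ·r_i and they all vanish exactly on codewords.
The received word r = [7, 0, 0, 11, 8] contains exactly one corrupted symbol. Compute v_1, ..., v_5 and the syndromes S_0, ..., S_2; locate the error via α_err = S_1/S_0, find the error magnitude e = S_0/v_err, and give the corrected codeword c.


S = (11, 10, 2), error at position 3, error magnitude e = 9, c = [7, 0, 4, 11, 8].

Step 1: column multipliers v_i = (∏_{j≠i}(α_i − α_j))^{−1} mod 13.
  i = 1 (α = 11): (11−4)(11−8)(11−2)(11−12) = 7·3·9·(−1) = −189 ≡ 6, so v_1 = 6^{−1} = 11 (mod 13).
  i = 2 (α = 4): (4−11)(4−8)(4−2)(4−12) = (−7)·(−4)·2·(−8) = −448 ≡ 7, so v_2 = 7^{−1} = 2 (mod 13).
  i = 3 (α = 8): (8−11)(8−4)(8−2)(8−12) = (−3)·4·6·(−4) = 288 ≡ 2, so v_3 = 2^{−1} = 7 (mod 13).
  i = 4 (α = 2): (2−11)(2−4)(2−8)(2−12) = (−9)·(−2)·(−6)·(−10) = 1080 ≡ 1, so v_4 = 1^{−1} = 1 (mod 13).
  i = 5 (α = 12): (12−11)(12−4)(12−8)(12−2) = 1·8·4·10 = 320 ≡ 8, so v_5 = 8^{−1} = 5 (mod 13).
  v = [11, 2, 7, 1, 5].
Step 2: syndromes of r = [7, 0, 0, 11, 8] (all sums mod 13).
  S_0 = Σ v_i r_i = 11·7 + 2·0 + 7·0 + 1·11 + 5·8 = 128 ≡ 11.
  S_1 = Σ v_i α_i r_i = 11·11·7 + 2·4·0 + 7·8·0 + 1·2·11 + 5·12·8 = 1349 ≡ 10.
  α_i^2 mod 13 = [4, 3, 12, 4, 1].
  S_2 = Σ v_i α_i^2 r_i = 11·4·7 + 2·3·0 + 7·12·0 + 1·4·11 + 5·1·8 = 392 ≡ 2.
  S = (11, 10, 2) ≠ 0, so r is not a codeword (an error is present).
Step 3: locate the error. For a single error e at position i, S_ℓ = v_i·e·α_i^ℓ, so α_err = S_1/S_0.
  S_0^{−1} = 11^{−1} = 6 (mod 13), so α_err = 10·6 = 60 ≡ 8 = α_3. Error position i = 3.
  Consistency check: S_2/S_1 = 2·4 = 8 ≡ 8 = α_err ✓ (single-error assumption holds).
Step 4: error magnitude e = S_0/v_3 = S_0·∏_{j≠3}(α_3 − α_j) = 11·2 = 22 ≡ 9 (mod 13).
Step 5: correct position 3: c_3 = r_3 − e = 0 − 9 ≡ 4 (mod 13). Hence c = [7, 0, 4, 11, 8].
  Check: interpolating c through the α_i gives m(x) = 9 + 1·x (degree < 2) with m(α_i) = c_i for every i, so c is indeed a codeword.


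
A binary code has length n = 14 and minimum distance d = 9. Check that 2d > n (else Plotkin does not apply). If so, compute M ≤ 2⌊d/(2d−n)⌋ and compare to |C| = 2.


Plotkin bound M ≤ 4; given |C| = 2 ≤ bound (satisfied).

Check applicability: 2d = 18, n = 14.
2d − n = 4 > 0, so Plotkin applies.
Compute d/(2d−n) = 9/4 ≈ 2.2500.
⌊d/(2d−n)⌋ = 2.
Plotkin bound: M ≤ 2·2 = 4.
Given |C| = 2, check: satisfied.
This |C| is below the Plotkin bound.


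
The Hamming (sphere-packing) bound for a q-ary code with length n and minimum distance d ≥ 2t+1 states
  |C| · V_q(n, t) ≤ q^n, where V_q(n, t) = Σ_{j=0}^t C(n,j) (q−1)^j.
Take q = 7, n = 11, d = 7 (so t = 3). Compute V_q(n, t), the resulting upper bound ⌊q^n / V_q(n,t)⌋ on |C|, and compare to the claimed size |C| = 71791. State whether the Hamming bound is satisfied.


V_q(n, t) = 37687, q^n = 1977326743, Hamming bound = 52467, |C| = 71791 > bound (violated).

Step 1: Compute V_q(n, t) = Σ_{j=0}^3 C(n, j) (q−1)^j.
  j = 0: C(11,0)·(6)^0 = 1·1 = 1.
  j = 1: C(11,1)·(6)^1 = 11·6 = 66.
  j = 2: C(11,2)·(6)^2 = 55·36 = 1980.
  j = 3: C(11,3)·(6)^3 = 165·216 = 35640.
  V_q(n, t) = 1 + 66 + 1980 + 35640 = 37687.
Step 2: q^n = 7^11 = 1977326743.
Step 3: Hamming bound ⌊q^n / V_q(n,t)⌋ = ⌊1977326743/37687⌋ = 52467.
Step 4: Compare |C| = 71791 to 52467: violated.
The claimed |C| lies above the Hamming bound, so no 7-ary code of length 11 with d ≥ 7 can have 71791 codewords.


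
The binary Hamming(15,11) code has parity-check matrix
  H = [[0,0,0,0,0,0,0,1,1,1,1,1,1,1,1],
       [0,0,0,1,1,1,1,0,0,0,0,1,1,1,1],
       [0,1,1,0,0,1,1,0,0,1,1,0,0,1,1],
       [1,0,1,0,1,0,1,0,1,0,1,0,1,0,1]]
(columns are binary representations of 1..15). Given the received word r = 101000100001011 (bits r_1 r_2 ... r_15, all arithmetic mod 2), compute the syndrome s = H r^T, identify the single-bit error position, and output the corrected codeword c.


s = (1, 0, 0, 0)^T, error position = 8, corrected codeword c = 101000110001011

Compute s = H r^T mod 2 one row at a time:
  s_1 = 0 + 0 + 0 + 0 + 1 + 0 + 1 + 1 = 3 ≡ 1 (mod 2).
  s_2 = 0 + 0 + 0 + 1 + 1 + 0 + 1 + 1 = 4 ≡ 0 (mod 2).
  s_3 = 0 + 1 + 0 + 1 + 0 + 0 + 1 + 1 = 4 ≡ 0 (mod 2).
  s_4 = 1 + 1 + 0 + 1 + 0 + 0 + 0 + 1 = 4 ≡ 0 (mod 2).
s = (1, 0, 0, 0)^T — this equals column 8 of H (binary 1000), so error is at position 8.
Correct: flip bit 8 of r = 101000100001011 to get c = 101000110001011.


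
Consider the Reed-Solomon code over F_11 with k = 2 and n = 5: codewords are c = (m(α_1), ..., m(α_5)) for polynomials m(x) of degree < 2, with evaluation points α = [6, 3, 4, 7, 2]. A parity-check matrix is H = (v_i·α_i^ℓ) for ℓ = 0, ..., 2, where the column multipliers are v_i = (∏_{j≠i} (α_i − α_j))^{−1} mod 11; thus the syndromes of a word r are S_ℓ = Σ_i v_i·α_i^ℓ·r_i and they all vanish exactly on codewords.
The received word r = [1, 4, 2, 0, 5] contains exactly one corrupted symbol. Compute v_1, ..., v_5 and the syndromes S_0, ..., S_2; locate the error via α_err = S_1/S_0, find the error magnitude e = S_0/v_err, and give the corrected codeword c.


S = (10, 7, 6), error at position 3, error magnitude e = 10, c = [1, 4, 3, 0, 5].

Step 1: column multipliers v_i = (∏_{j≠i}(α_i − α_j))^{−1} mod 11.
  i = 1 (α = 6): (6−3)(6−4)(6−7)(6−2) = 3·2·(−1)·4 = −24 ≡ 9, so v_1 = 9^{−1} = 5 (mod 11).
  i = 2 (α = 3): (3−6)(3−4)(3−7)(3−2) = (−3)·(−1)·(−4)·1 = −12 ≡ 10, so v_2 = 10^{−1} = 10 (mod 11).
  i = 3 (α = 4): (4−6)(4−3)(4−7)(4−2) = (−2)·1·(−3)·2 = 12 ≡ 1, so v_3 = 1^{−1} = 1 (mod 11).
  i = 4 (α = 7): (7−6)(7−3)(7−4)(7−2) = 1·4·3·5 = 60 ≡ 5, so v_4 = 5^{−1} = 9 (mod 11).
  i = 5 (α = 2): (2−6)(2−3)(2−4)(2−7) = (−4)·(−1)·(−2)·(−5) = 40 ≡ 7, so v_5 = 7^{−1} = 8 (mod 11).
  v = [5, 10, 1, 9, 8].
Step 2: syndromes of r = [1, 4, 2, 0, 5] (all sums mod 11).
  S_0 = Σ v_i r_i = 5·1 + 10·4 + 1·2 + 9·0 + 8·5 = 87 ≡ 10.
  S_1 = Σ v_i α_i r_i = 5·6·1 + 10·3·4 + 1·4·2 + 9·7·0 + 8·2·5 = 238 ≡ 7.
  α_i^2 mod 11 = [3, 9, 5, 5, 4].
  S_2 = Σ v_i α_i^2 r_i = 5·3·1 + 10·9·4 + 1·5·2 + 9·5·0 + 8·4·5 = 545 ≡ 6.
  S = (10, 7, 6) ≠ 0, so r is not a codeword (an error is present).
Step 3: locate the error. For a single error e at position i, S_ℓ = v_i·e·α_i^ℓ, so α_err = S_1/S_0.
  S_0^{−1} = 10^{−1} = 10 (mod 11), so α_err = 7·10 = 70 ≡ 4 = α_3. Error position i = 3.
  Consistency check: S_2/S_1 = 6·8 = 48 ≡ 4 = α_err ✓ (single-error assumption holds).
Step 4: error magnitude e = S_0/v_3 = S_0·∏_{j≠3}(α_3 − α_j) = 10·1 = 10 ≡ 10 (mod 11).
Step 5: correct position 3: c_3 = r_3 − e = 2 − 10 ≡ 3 (mod 11). Hence c = [1, 4, 3, 0, 5].
  Check: interpolating c through the α_i gives m(x) = 7 + 10·x (degree < 2) with m(α_i) = c_i for every i, so c is indeed a codeword.


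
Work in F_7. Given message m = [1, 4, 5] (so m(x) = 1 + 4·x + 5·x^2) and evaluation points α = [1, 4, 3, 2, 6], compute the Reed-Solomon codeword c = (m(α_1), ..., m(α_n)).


c = [3, 6, 2, 1, 2]

Message polynomial: m(x) = 1 + 4·x + 5·x^2 (mod 7).
For each evaluation point α_i, compute m(α_i) mod 7:
  α_1 = 1: Horner steps 5 → 2 → 3, so m(1) = 3.
  α_2 = 4: Horner steps 5 → 3 → 6, so m(4) = 6.
  α_3 = 3: Horner steps 5 → 5 → 2, so m(3) = 2.
  α_4 = 2: Horner steps 5 → 0 → 1, so m(2) = 1.
  α_5 = 6: Horner steps 5 → 6 → 2, so m(6) = 2.
Codeword c = [3, 6, 2, 1, 2] ∈ F_7^5.


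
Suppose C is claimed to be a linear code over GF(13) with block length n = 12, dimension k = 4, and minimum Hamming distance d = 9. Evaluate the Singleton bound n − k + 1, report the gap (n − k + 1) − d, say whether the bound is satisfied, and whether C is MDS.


Singleton RHS = n − k + 1 = 9, slack = 0, bound satisfied, MDS.

Singleton bound: d ≤ n − k + 1.
Here n = 12, k = 4, so n − k + 1 = 9.
Given d = 9, check d ≤ 9: YES.
Slack = (n − k + 1) − d = 0.
The code is MDS (slack = 0).
Description: the claimed parameters are [12, 4, 9]_13; such a code would be MDS (meets Singleton bound).


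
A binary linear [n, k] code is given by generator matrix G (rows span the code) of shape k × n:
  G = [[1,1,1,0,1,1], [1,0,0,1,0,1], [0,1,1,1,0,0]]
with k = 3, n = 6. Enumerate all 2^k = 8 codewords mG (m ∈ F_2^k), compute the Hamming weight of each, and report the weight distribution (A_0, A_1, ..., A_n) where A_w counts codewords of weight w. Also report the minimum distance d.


Weight distribution: A_0 = 1, A_1 = 1, A_3 = 2, A_4 = 3, A_5 = 1. Minimum distance d = 1.

Enumerate all 2^3 = 8 messages m ∈ F_2^3.
For each, compute codeword c = mG in F_2^6, then tally its weight.
  m = 000 → c = 000000, weight = 0.
  m = 100 → c = 111011, weight = 5.
  m = 010 → c = 100101, weight = 3.
  m = 110 → c = 011110, weight = 4.
  m = 001 → c = 011100, weight = 3.
  m = 101 → c = 100111, weight = 4.
  m = 011 → c = 111001, weight = 4.
  m = 111 → c = 000010, weight = 1.
Tally weights:
  weight 0: 1 codewords.
  weight 1: 1 codewords.
  weight 3: 2 codewords.
  weight 4: 3 codewords.
  weight 5: 1 codewords.
Minimum distance d = smallest w > 0 with A_w > 0 = 1.
Sanity: Σ A_w = 8 = 2^3 = 8 ✓.


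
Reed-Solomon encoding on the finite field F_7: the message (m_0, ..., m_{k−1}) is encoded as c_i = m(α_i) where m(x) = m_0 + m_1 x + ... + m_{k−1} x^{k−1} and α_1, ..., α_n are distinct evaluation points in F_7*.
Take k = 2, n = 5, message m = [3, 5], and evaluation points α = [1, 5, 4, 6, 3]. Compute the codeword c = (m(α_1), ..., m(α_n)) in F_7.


c = [1, 0, 2, 5, 4]

Message polynomial: m(x) = 3 + 5·x (mod 7).
For each evaluation point α_i, compute m(α_i) mod 7:
  α_1 = 1: Horner steps 5 → 1, so m(1) = 1.
  α_2 = 5: Horner steps 5 → 0, so m(5) = 0.
  α_3 = 4: Horner steps 5 → 2, so m(4) = 2.
  α_4 = 6: Horner steps 5 → 5, so m(6) = 5.
  α_5 = 3: Horner steps 5 → 4, so m(3) = 4.
Codeword c = [1, 0, 2, 5, 4] ∈ F_7^5.


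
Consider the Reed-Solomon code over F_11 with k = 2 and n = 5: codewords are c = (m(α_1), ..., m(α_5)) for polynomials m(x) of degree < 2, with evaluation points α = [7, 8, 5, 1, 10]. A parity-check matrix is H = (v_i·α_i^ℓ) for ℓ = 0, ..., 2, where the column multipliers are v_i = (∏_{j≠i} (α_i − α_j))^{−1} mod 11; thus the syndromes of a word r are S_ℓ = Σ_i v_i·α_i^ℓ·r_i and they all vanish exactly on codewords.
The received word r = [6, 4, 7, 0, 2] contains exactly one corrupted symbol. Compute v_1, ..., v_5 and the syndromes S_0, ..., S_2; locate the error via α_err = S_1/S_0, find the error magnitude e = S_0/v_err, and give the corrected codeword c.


S = (4, 6, 9), error at position 1, error magnitude e = 1, c = [5, 4, 7, 0, 2].

Step 1: column multipliers v_i = (∏_{j≠i}(α_i − α_j))^{−1} mod 11.
  i = 1 (α = 7): (7−8)(7−5)(7−1)(7−10) = (−1)·2·6·(−3) = 36 ≡ 3, so v_1 = 3^{−1} = 4 (mod 11).
  i = 2 (α = 8): (8−7)(8−5)(8−1)(8−10) = 1·3·7·(−2) = −42 ≡ 2, so v_2 = 2^{−1} = 6 (mod 11).
  i = 3 (α = 5): (5−7)(5−8)(5−1)(5−10) = (−2)·(−3)·4·(−5) = −120 ≡ 1, so v_3 = 1^{−1} = 1 (mod 11).
  i = 4 (α = 1): (1−7)(1−8)(1−5)(1−10) = (−6)·(−7)·(−4)·(−9) = 1512 ≡ 5, so v_4 = 5^{−1} = 9 (mod 11).
  i = 5 (α = 10): (10−7)(10−8)(10−5)(10−1) = 3·2·5·9 = 270 ≡ 6, so v_5 = 6^{−1} = 2 (mod 11).
  v = [4, 6, 1, 9, 2].
Step 2: syndromes of r = [6, 4, 7, 0, 2] (all sums mod 11).
  S_0 = Σ v_i r_i = 4·6 + 6·4 + 1·7 + 9·0 + 2·2 = 59 ≡ 4.
  S_1 = Σ v_i α_i r_i = 4·7·6 + 6·8·4 + 1·5·7 + 9·1·0 + 2·10·2 = 435 ≡ 6.
  α_i^2 mod 11 = [5, 9, 3, 1, 1].
  S_2 = Σ v_i α_i^2 r_i = 4·5·6 + 6·9·4 + 1·3·7 + 9·1·0 + 2·1·2 = 361 ≡ 9.
  S = (4, 6, 9) ≠ 0, so r is not a codeword (an error is present).
Step 3: locate the error. For a single error e at position i, S_ℓ = v_i·e·α_i^ℓ, so α_err = S_1/S_0.
  S_0^{−1} = 4^{−1} = 3 (mod 11), so α_err = 6·3 = 18 ≡ 7 = α_1. Error position i = 1.
  Consistency check: S_2/S_1 = 9·2 = 18 ≡ 7 = α_err ✓ (single-error assumption holds).
Step 4: error magnitude e = S_0/v_1 = S_0·∏_{j≠1}(α_1 − α_j) = 4·3 = 12 ≡ 1 (mod 11).
Step 5: correct position 1: c_1 = r_1 − e = 6 − 1 ≡ 5 (mod 11). Hence c = [5, 4, 7, 0, 2].
  Check: interpolating c through the α_i gives m(x) = 1 + 10·x (degree < 2) with m(α_i) = c_i for every i, so c is indeed a codeword.


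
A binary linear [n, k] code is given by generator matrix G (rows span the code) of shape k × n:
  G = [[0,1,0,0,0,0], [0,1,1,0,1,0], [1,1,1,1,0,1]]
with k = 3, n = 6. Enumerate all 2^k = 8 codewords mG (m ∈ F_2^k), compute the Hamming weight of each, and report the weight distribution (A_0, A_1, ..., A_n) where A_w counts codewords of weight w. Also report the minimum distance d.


Weight distribution: A_0 = 1, A_1 = 1, A_2 = 1, A_3 = 1, A_4 = 2, A_5 = 2. Minimum distance d = 1.

Enumerate all 2^3 = 8 messages m ∈ F_2^3.
For each, compute codeword c = mG in F_2^6, then tally its weight.
  m = 000 → c = 000000, weight = 0.
  m = 100 → c = 010000, weight = 1.
  m = 010 → c = 011010, weight = 3.
  m = 110 → c = 001010, weight = 2.
  m = 001 → c = 111101, weight = 5.
  m = 101 → c = 101101, weight = 4.
  m = 011 → c = 100111, weight = 4.
  m = 111 → c = 110111, weight = 5.
Tally weights:
  weight 0: 1 codewords.
  weight 1: 1 codewords.
  weight 2: 1 codewords.
  weight 3: 1 codewords.
  weight 4: 2 codewords.
  weight 5: 2 codewords.
Minimum distance d = smallest w > 0 with A_w > 0 = 1.
Sanity: Σ A_w = 8 = 2^3 = 8 ✓.


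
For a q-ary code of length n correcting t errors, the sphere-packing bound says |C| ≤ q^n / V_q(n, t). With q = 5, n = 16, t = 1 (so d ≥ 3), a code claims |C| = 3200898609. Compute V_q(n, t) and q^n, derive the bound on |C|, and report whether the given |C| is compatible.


V_q(n, t) = 65, q^n = 152587890625, Hamming bound = 2347506009, |C| = 3200898609 > bound (violated).

Step 1: Compute V_q(n, t) = Σ_{j=0}^1 C(n, j) (q−1)^j.
  j = 0: C(16,0)·(4)^0 = 1·1 = 1.
  j = 1: C(16,1)·(4)^1 = 16·4 = 64.
  V_q(n, t) = 1 + 64 = 65.
Step 2: q^n = 5^16 = 152587890625.
Step 3: Hamming bound ⌊q^n / V_q(n,t)⌋ = ⌊152587890625/65⌋ = 2347506009.
Step 4: Compare |C| = 3200898609 to 2347506009: violated.
The claimed |C| lies above the Hamming bound, so no 5-ary code of length 16 with d ≥ 3 can have 3200898609 codewords.


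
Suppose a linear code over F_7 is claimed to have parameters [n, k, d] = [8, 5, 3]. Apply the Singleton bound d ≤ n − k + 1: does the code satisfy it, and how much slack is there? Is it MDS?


Singleton RHS = n − k + 1 = 4, slack = 1, bound satisfied, not MDS.

Singleton bound: d ≤ n − k + 1.
Here n = 8, k = 5, so n − k + 1 = 4.
Given d = 3, check d ≤ 4: YES.
Slack = (n − k + 1) − d = 1.
The code is NOT MDS (slack = 1 > 0).
Description: the claimed parameters are [8, 5, 3]_7; such a code would be non-MDS.


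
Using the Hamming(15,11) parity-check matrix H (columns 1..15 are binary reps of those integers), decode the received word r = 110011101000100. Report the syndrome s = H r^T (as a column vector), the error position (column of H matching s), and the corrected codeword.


s = (0, 0, 1, 1)^T, error position = 3, corrected codeword c = 111011101000100

Compute s = H r^T mod 2 one row at a time:
  s_1 = 0 + 1 + 0 + 0 + 0 + 1 + 0 + 0 = 2 ≡ 0 (mod 2).
  s_2 = 0 + 1 + 1 + 1 + 0 + 1 + 0 + 0 = 4 ≡ 0 (mod 2).
  s_3 = 1 + 0 + 1 + 1 + 0 + 0 + 0 + 0 = 3 ≡ 1 (mod 2).
  s_4 = 1 + 0 + 1 + 1 + 1 + 0 + 1 + 0 = 5 ≡ 1 (mod 2).
s = (0, 0, 1, 1)^T — this equals column 3 of H (binary 0011), so error is at position 3.
Correct: flip bit 3 of r = 110011101000100 to get c = 111011101000100.


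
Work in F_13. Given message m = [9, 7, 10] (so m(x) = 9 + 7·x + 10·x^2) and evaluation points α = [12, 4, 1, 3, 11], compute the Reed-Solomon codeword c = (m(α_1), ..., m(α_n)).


c = [12, 2, 0, 3, 9]

Message polynomial: m(x) = 9 + 7·x + 10·x^2 (mod 13).
For each evaluation point α_i, compute m(α_i) mod 13:
  α_1 = 12: Horner steps 10 → 10 → 12, so m(12) = 12.
  α_2 = 4: Horner steps 10 → 8 → 2, so m(4) = 2.
  α_3 = 1: Horner steps 10 → 4 → 0, so m(1) = 0.
  α_4 = 3: Horner steps 10 → 11 → 3, so m(3) = 3.
  α_5 = 11: Horner steps 10 → 0 → 9, so m(11) = 9.
Codeword c = [12, 2, 0, 3, 9] ∈ F_13^5.


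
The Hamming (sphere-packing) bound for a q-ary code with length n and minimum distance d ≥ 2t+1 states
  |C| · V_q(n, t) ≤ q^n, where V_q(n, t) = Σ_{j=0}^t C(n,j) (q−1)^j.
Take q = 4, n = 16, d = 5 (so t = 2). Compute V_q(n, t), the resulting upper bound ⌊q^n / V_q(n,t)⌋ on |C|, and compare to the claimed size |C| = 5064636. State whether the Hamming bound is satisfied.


V_q(n, t) = 1129, q^n = 4294967296, Hamming bound = 3804222, |C| = 5064636 > bound (violated).

Step 1: Compute V_q(n, t) = Σ_{j=0}^2 C(n, j) (q−1)^j.
  j = 0: C(16,0)·(3)^0 = 1·1 = 1.
  j = 1: C(16,1)·(3)^1 = 16·3 = 48.
  j = 2: C(16,2)·(3)^2 = 120·9 = 1080.
  V_q(n, t) = 1 + 48 + 1080 = 1129.
Step 2: q^n = 4^16 = 4294967296.
Step 3: Hamming bound ⌊q^n / V_q(n,t)⌋ = ⌊4294967296/1129⌋ = 3804222.
Step 4: Compare |C| = 5064636 to 3804222: violated.
The claimed |C| lies above the Hamming bound, so no 4-ary code of length 16 with d ≥ 5 can have 5064636 codewords.


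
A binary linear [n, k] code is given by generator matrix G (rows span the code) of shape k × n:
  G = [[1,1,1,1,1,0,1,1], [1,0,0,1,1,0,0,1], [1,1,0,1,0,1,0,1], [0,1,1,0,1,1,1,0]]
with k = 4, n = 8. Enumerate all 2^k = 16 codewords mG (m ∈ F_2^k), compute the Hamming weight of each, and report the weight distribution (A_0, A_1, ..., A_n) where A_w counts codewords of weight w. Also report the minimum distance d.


Weight distribution: A_0 = 1, A_1 = 1, A_2 = 2, A_3 = 2, A_4 = 3, A_5 = 3, A_6 = 2, A_7 = 2. Minimum distance d = 1.

Enumerate all 2^4 = 16 messages m ∈ F_2^4.
For each, compute codeword c = mG in F_2^8, then tally its weight.
  m = 0000 → c = 00000000, weight = 0.
  m = 1000 → c = 11111011, weight = 7.
  m = 0100 → c = 10011001, weight = 4.
  m = 1100 → c = 01100010, weight = 3.
  m = 0010 → c = 11010101, weight = 5.
  m = 1010 → c = 00101110, weight = 4.
  m = 0110 → c = 01001100, weight = 3.
  m = 1110 → c = 10110111, weight = 6.
  m = 0001 → c = 01101110, weight = 5.
  m = 1001 → c = 10010101, weight = 4.
  m = 0101 → c = 11110111, weight = 7.
  m = 1101 → c = 00001100, weight = 2.
  m = 0011 → c = 10111011, weight = 6.
  m = 1011 → c = 01000000, weight = 1.
  m = 0111 → c = 00100010, weight = 2.
  m = 1111 → c = 11011001, weight = 5.
Tally weights:
  weight 0: 1 codewords.
  weight 1: 1 codewords.
  weight 2: 2 codewords.
  weight 3: 2 codewords.
  weight 4: 3 codewords.
  weight 5: 3 codewords.
  weight 6: 2 codewords.
  weight 7: 2 codewords.
Minimum distance d = smallest w > 0 with A_w > 0 = 1.
Sanity: Σ A_w = 16 = 2^4 = 16 ✓.


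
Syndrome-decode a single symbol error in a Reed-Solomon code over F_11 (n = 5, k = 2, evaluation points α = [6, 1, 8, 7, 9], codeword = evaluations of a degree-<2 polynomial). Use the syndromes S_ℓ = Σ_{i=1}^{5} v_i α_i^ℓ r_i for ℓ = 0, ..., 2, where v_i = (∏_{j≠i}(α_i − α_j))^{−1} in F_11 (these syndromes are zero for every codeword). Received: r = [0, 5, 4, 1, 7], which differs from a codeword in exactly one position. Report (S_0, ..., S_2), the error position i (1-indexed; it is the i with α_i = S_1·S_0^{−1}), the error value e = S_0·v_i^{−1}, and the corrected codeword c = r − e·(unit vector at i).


S = (8, 4, 2), error at position 1, error magnitude e = 2, c = [9, 5, 4, 1, 7].

Step 1: column multipliers v_i = (∏_{j≠i}(α_i − α_j))^{−1} mod 11.
  i = 1 (α = 6): (6−1)(6−8)(6−7)(6−9) = 5·(−2)·(−1)·(−3) = −30 ≡ 3, so v_1 = 3^{−1} = 4 (mod 11).
  i = 2 (α = 1): (1−6)(1−8)(1−7)(1−9) = (−5)·(−7)·(−6)·(−8) = 1680 ≡ 8, so v_2 = 8^{−1} = 7 (mod 11).
  i = 3 (α = 8): (8−6)(8−1)(8−7)(8−9) = 2·7·1·(−1) = −14 ≡ 8, so v_3 = 8^{−1} = 7 (mod 11).
  i = 4 (α = 7): (7−6)(7−1)(7−8)(7−9) = 1·6·(−1)·(−2) = 12 ≡ 1, so v_4 = 1^{−1} = 1 (mod 11).
  i = 5 (α = 9): (9−6)(9−1)(9−8)(9−7) = 3·8·1·2 = 48 ≡ 4, so v_5 = 4^{−1} = 3 (mod 11).
  v = [4, 7, 7, 1, 3].
Step 2: syndromes of r = [0, 5, 4, 1, 7] (all sums mod 11).
  S_0 = Σ v_i r_i = 4·0 + 7·5 + 7·4 + 1·1 + 3·7 = 85 ≡ 8.
  S_1 = Σ v_i α_i r_i = 4·6·0 + 7·1·5 + 7·8·4 + 1·7·1 + 3·9·7 = 455 ≡ 4.
  α_i^2 mod 11 = [3, 1, 9, 5, 4].
  S_2 = Σ v_i α_i^2 r_i = 4·3·0 + 7·1·5 + 7·9·4 + 1·5·1 + 3·4·7 = 376 ≡ 2.
  S = (8, 4, 2) ≠ 0, so r is not a codeword (an error is present).
Step 3: locate the error. For a single error e at position i, S_ℓ = v_i·e·α_i^ℓ, so α_err = S_1/S_0.
  S_0^{−1} = 8^{−1} = 7 (mod 11), so α_err = 4·7 = 28 ≡ 6 = α_1. Error position i = 1.
  Consistency check: S_2/S_1 = 2·3 = 6 ≡ 6 = α_err ✓ (single-error assumption holds).
Step 4: error magnitude e = S_0/v_1 = S_0·∏_{j≠1}(α_1 − α_j) = 8·3 = 24 ≡ 2 (mod 11).
Step 5: correct position 1: c_1 = r_1 − e = 0 − 2 ≡ 9 (mod 11). Hence c = [9, 5, 4, 1, 7].
  Check: interpolating c through the α_i gives m(x) = 2 + 3·x (degree < 2) with m(α_i) = c_i for every i, so c is indeed a codeword.


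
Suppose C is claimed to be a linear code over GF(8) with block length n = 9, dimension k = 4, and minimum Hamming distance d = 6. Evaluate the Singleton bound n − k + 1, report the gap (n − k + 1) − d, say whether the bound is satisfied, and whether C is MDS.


Singleton RHS = n − k + 1 = 6, slack = 0, bound satisfied, MDS.

Singleton bound: d ≤ n − k + 1.
Here n = 9, k = 4, so n − k + 1 = 6.
Given d = 6, check d ≤ 6: YES.
Slack = (n − k + 1) − d = 0.
The code is MDS (slack = 0).
Description: the claimed parameters are [9, 4, 6]_8; such a code would be MDS (meets Singleton bound).


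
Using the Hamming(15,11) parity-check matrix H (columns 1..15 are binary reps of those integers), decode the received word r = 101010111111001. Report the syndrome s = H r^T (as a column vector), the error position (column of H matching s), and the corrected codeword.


s = (0, 0, 1, 1)^T, error position = 3, corrected codeword c = 100010111111001

Compute s = H r^T mod 2 one row at a time:
  s_1 = 1 + 1 + 1 + 1 + 1 + 0 + 0 + 1 = 6 ≡ 0 (mod 2).
  s_2 = 0 + 1 + 0 + 1 + 1 + 0 + 0 + 1 = 4 ≡ 0 (mod 2).
  s_3 = 0 + 1 + 0 + 1 + 1 + 1 + 0 + 1 = 5 ≡ 1 (mod 2).
  s_4 = 1 + 1 + 1 + 1 + 1 + 1 + 0 + 1 = 7 ≡ 1 (mod 2).
s = (0, 0, 1, 1)^T — this equals column 3 of H (binary 0011), so error is at position 3.
Correct: flip bit 3 of r = 101010111111001 to get c = 100010111111001.


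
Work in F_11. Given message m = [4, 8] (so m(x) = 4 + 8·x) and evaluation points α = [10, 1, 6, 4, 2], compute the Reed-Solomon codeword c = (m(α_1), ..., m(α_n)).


c = [7, 1, 8, 3, 9]

Message polynomial: m(x) = 4 + 8·x (mod 11).
For each evaluation point α_i, compute m(α_i) mod 11:
  α_1 = 10: Horner steps 8 → 7, so m(10) = 7.
  α_2 = 1: Horner steps 8 → 1, so m(1) = 1.
  α_3 = 6: Horner steps 8 → 8, so m(6) = 8.
  α_4 = 4: Horner steps 8 → 3, so m(4) = 3.
  α_5 = 2: Horner steps 8 → 9, so m(2) = 9.
Codeword c = [7, 1, 8, 3, 9] ∈ F_11^5.


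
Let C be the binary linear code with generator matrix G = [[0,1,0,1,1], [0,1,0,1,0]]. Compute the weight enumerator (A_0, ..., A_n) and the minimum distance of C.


Weight distribution: A_0 = 1, A_1 = 1, A_2 = 1, A_3 = 1. Minimum distance d = 1.

Enumerate all 2^2 = 4 messages m ∈ F_2^2.
For each, compute codeword c = mG in F_2^5, then tally its weight.
  m = 00 → c = 00000, weight = 0.
  m = 10 → c = 01011, weight = 3.
  m = 01 → c = 01010, weight = 2.
  m = 11 → c = 00001, weight = 1.
Tally weights:
  weight 0: 1 codewords.
  weight 1: 1 codewords.
  weight 2: 1 codewords.
  weight 3: 1 codewords.
Minimum distance d = smallest w > 0 with A_w > 0 = 1.
Sanity: Σ A_w = 4 = 2^2 = 4 ✓.


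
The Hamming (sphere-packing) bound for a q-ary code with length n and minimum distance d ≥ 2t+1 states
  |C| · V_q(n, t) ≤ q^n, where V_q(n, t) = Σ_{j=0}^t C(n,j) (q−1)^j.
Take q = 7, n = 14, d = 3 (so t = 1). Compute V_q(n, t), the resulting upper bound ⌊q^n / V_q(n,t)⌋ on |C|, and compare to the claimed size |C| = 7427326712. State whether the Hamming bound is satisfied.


V_q(n, t) = 85, q^n = 678223072849, Hamming bound = 7979094974, |C| = 7427326712 ≤ bound (satisfied).

Step 1: Compute V_q(n, t) = Σ_{j=0}^1 C(n, j) (q−1)^j.
  j = 0: C(14,0)·(6)^0 = 1·1 = 1.
  j = 1: C(14,1)·(6)^1 = 14·6 = 84.
  V_q(n, t) = 1 + 84 = 85.
Step 2: q^n = 7^14 = 678223072849.
Step 3: Hamming bound ⌊q^n / V_q(n,t)⌋ = ⌊678223072849/85⌋ = 7979094974.
Step 4: Compare |C| = 7427326712 to 7979094974: satisfied.
The claimed |C| lies below the Hamming bound.


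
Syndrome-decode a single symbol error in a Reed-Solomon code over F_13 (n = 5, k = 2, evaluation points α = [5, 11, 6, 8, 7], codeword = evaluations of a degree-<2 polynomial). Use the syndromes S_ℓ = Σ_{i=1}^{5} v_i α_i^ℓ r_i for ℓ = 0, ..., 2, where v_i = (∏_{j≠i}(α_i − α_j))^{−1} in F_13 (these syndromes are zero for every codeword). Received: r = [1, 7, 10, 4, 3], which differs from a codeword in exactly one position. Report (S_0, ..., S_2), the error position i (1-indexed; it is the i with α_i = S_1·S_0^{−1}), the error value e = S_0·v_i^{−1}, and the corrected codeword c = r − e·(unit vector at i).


S = (7, 3, 5), error at position 3, error magnitude e = 8, c = [1, 7, 2, 4, 3].

Step 1: column multipliers v_i = (∏_{j≠i}(α_i − α_j))^{−1} mod 13.
  i = 1 (α = 5): (5−11)(5−6)(5−8)(5−7) = (−6)·(−1)·(−3)·(−2) = 36 ≡ 10, so v_1 = 10^{−1} = 4 (mod 13).
  i = 2 (α = 11): (11−5)(11−6)(11−8)(11−7) = 6·5·3·4 = 360 ≡ 9, so v_2 = 9^{−1} = 3 (mod 13).
  i = 3 (α = 6): (6−5)(6−11)(6−8)(6−7) = 1·(−5)·(−2)·(−1) = −10 ≡ 3, so v_3 = 3^{−1} = 9 (mod 13).
  i = 4 (α = 8): (8−5)(8−11)(8−6)(8−7) = 3·(−3)·2·1 = −18 ≡ 8, so v_4 = 8^{−1} = 5 (mod 13).
  i = 5 (α = 7): (7−5)(7−11)(7−6)(7−8) = 2·(−4)·1·(−1) = 8 ≡ 8, so v_5 = 8^{−1} = 5 (mod 13).
  v = [4, 3, 9, 5, 5].
Step 2: syndromes of r = [1, 7, 10, 4, 3] (all sums mod 13).
  S_0 = Σ v_i r_i = 4·1 + 3·7 + 9·10 + 5·4 + 5·3 = 150 ≡ 7.
  S_1 = Σ v_i α_i r_i = 4·5·1 + 3·11·7 + 9·6·10 + 5·8·4 + 5·7·3 = 1056 ≡ 3.
  α_i^2 mod 13 = [12, 4, 10, 12, 10].
  S_2 = Σ v_i α_i^2 r_i = 4·12·1 + 3·4·7 + 9·10·10 + 5·12·4 + 5·10·3 = 1422 ≡ 5.
  S = (7, 3, 5) ≠ 0, so r is not a codeword (an error is present).
Step 3: locate the error. For a single error e at position i, S_ℓ = v_i·e·α_i^ℓ, so α_err = S_1/S_0.
  S_0^{−1} = 7^{−1} = 2 (mod 13), so α_err = 3·2 = 6 ≡ 6 = α_3. Error position i = 3.
  Consistency check: S_2/S_1 = 5·9 = 45 ≡ 6 = α_err ✓ (single-error assumption holds).
Step 4: error magnitude e = S_0/v_3 = S_0·∏_{j≠3}(α_3 − α_j) = 7·3 = 21 ≡ 8 (mod 13).
Step 5: correct position 3: c_3 = r_3 − e = 10 − 8 ≡ 2 (mod 13). Hence c = [1, 7, 2, 4, 3].
  Check: interpolating c through the α_i gives m(x) = 9 + 1·x (degree < 2) with m(α_i) = c_i for every i, so c is indeed a codeword.


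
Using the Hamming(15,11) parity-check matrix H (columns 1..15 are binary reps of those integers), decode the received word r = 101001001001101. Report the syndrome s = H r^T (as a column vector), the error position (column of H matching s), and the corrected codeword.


s = (0, 0, 1, 1)^T, error position = 3, corrected codeword c = 100001001001101

Compute s = H r^T mod 2 one row at a time:
  s_1 = 0 + 1 + 0 + 0 + 1 + 1 + 0 + 1 = 4 ≡ 0 (mod 2).
  s_2 = 0 + 0 + 1 + 0 + 1 + 1 + 0 + 1 = 4 ≡ 0 (mod 2).
  s_3 = 0 + 1 + 1 + 0 + 0 + 0 + 0 + 1 = 3 ≡ 1 (mod 2).
  s_4 = 1 + 1 + 0 + 0 + 1 + 0 + 1 + 1 = 5 ≡ 1 (mod 2).
s = (0, 0, 1, 1)^T — this equals column 3 of H (binary 0011), so error is at position 3.
Correct: flip bit 3 of r = 101001001001101 to get c = 100001001001101.


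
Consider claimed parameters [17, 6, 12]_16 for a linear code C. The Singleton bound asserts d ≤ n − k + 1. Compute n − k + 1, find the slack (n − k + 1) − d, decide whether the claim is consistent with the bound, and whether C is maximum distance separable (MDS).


Singleton RHS = n − k + 1 = 12, slack = 0, bound satisfied, MDS.

Singleton bound: d ≤ n − k + 1.
Here n = 17, k = 6, so n − k + 1 = 12.
Given d = 12, check d ≤ 12: YES.
Slack = (n − k + 1) − d = 0.
The code is MDS (slack = 0).
Description: the claimed parameters are [17, 6, 12]_16; such a code would be MDS (meets Singleton bound).


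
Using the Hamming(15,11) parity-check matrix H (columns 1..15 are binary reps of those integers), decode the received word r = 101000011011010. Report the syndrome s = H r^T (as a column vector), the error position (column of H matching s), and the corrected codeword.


s = (1, 0, 1, 0)^T, error position = 10, corrected codeword c = 101000011111010

Compute s = H r^T mod 2 one row at a time:
  s_1 = 1 + 1 + 0 + 1 + 1 + 0 + 1 + 0 = 5 ≡ 1 (mod 2).
  s_2 = 0 + 0 + 0 + 0 + 1 + 0 + 1 + 0 = 2 ≡ 0 (mod 2).
  s_3 = 0 + 1 + 0 + 0 + 0 + 1 + 1 + 0 = 3 ≡ 1 (mod 2).
  s_4 = 1 + 1 + 0 + 0 + 1 + 1 + 0 + 0 = 4 ≡ 0 (mod 2).
s = (1, 0, 1, 0)^T — this equals column 10 of H (binary 1010), so error is at position 10.
Correct: flip bit 10 of r = 101000011011010 to get c = 101000011111010.


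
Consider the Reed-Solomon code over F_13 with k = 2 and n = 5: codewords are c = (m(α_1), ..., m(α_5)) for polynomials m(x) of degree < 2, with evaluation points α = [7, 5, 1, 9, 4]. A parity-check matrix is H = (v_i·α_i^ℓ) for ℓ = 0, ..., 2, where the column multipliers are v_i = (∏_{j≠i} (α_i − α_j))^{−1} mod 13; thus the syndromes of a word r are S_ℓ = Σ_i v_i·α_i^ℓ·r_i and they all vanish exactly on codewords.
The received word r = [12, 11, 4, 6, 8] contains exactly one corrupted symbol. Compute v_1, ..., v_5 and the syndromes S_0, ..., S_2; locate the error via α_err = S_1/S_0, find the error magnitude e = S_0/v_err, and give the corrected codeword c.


S = (1, 5, 12), error at position 2, error magnitude e = 6, c = [12, 5, 4, 6, 8].

Step 1: column multipliers v_i = (∏_{j≠i}(α_i − α_j))^{−1} mod 13.
  i = 1 (α = 7): (7−5)(7−1)(7−9)(7−4) = 2·6·(−2)·3 = −72 ≡ 6, so v_1 = 6^{−1} = 11 (mod 13).
  i = 2 (α = 5): (5−7)(5−1)(5−9)(5−4) = (−2)·4·(−4)·1 = 32 ≡ 6, so v_2 = 6^{−1} = 11 (mod 13).
  i = 3 (α = 1): (1−7)(1−5)(1−9)(1−4) = (−6)·(−4)·(−8)·(−3) = 576 ≡ 4, so v_3 = 4^{−1} = 10 (mod 13).
  i = 4 (α = 9): (9−7)(9−5)(9−1)(9−4) = 2·4·8·5 = 320 ≡ 8, so v_4 = 8^{−1} = 5 (mod 13).
  i = 5 (α = 4): (4−7)(4−5)(4−1)(4−9) = (−3)·(−1)·3·(−5) = −45 ≡ 7, so v_5 = 7^{−1} = 2 (mod 13).
  v = [11, 11, 10, 5, 2].
Step 2: syndromes of r = [12, 11, 4, 6, 8] (all sums mod 13).
  S_0 = Σ v_i r_i = 11·12 + 11·11 + 10·4 + 5·6 + 2·8 = 339 ≡ 1.
  S_1 = Σ v_i α_i r_i = 11·7·12 + 11·5·11 + 10·1·4 + 5·9·6 + 2·4·8 = 1903 ≡ 5.
  α_i^2 mod 13 = [10, 12, 1, 3, 3].
  S_2 = Σ v_i α_i^2 r_i = 11·10·12 + 11·12·11 + 10·1·4 + 5·3·6 + 2·3·8 = 2950 ≡ 12.
  S = (1, 5, 12) ≠ 0, so r is not a codeword (an error is present).
Step 3: locate the error. For a single error e at position i, S_ℓ = v_i·e·α_i^ℓ, so α_err = S_1/S_0.
  S_0^{−1} = 1^{−1} = 1 (mod 13), so α_err = 5·1 = 5 ≡ 5 = α_2. Error position i = 2.
  Consistency check: S_2/S_1 = 12·8 = 96 ≡ 5 = α_err ✓ (single-error assumption holds).
Step 4: error magnitude e = S_0/v_2 = S_0·∏_{j≠2}(α_2 − α_j) = 1·6 = 6 ≡ 6 (mod 13).
Step 5: correct position 2: c_2 = r_2 − e = 11 − 6 ≡ 5 (mod 13). Hence c = [12, 5, 4, 6, 8].
  Check: interpolating c through the α_i gives m(x) = 7 + 10·x (degree < 2) with m(α_i) = c_i for every i, so c is indeed a codeword.


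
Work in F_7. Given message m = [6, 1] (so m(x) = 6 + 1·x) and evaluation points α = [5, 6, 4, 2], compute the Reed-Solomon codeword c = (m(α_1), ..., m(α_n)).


c = [4, 5, 3, 1]

Message polynomial: m(x) = 6 + 1·x (mod 7).
For each evaluation point α_i, compute m(α_i) mod 7:
  α_1 = 5: Horner steps 1 → 4, so m(5) = 4.
  α_2 = 6: Horner steps 1 → 5, so m(6) = 5.
  α_3 = 4: Horner steps 1 → 3, so m(4) = 3.
  α_4 = 2: Horner steps 1 → 1, so m(2) = 1.
Codeword c = [4, 5, 3, 1] ∈ F_7^4.


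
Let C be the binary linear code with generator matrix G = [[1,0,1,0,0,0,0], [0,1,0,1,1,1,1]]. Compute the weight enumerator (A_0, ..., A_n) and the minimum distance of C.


Weight distribution: A_0 = 1, A_2 = 1, A_5 = 1, A_7 = 1. Minimum distance d = 2.

Enumerate all 2^2 = 4 messages m ∈ F_2^2.
For each, compute codeword c = mG in F_2^7, then tally its weight.
  m = 00 → c = 0000000, weight = 0.
  m = 10 → c = 1010000, weight = 2.
  m = 01 → c = 0101111, weight = 5.
  m = 11 → c = 1111111, weight = 7.
Tally weights:
  weight 0: 1 codewords.
  weight 2: 1 codewords.
  weight 5: 1 codewords.
  weight 7: 1 codewords.
Minimum distance d = smallest w > 0 with A_w > 0 = 2.
Sanity: Σ A_w = 4 = 2^2 = 4 ✓.


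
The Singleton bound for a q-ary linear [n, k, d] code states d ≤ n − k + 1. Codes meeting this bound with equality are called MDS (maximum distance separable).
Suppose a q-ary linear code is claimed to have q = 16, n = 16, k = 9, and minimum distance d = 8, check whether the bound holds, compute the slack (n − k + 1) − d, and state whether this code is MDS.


Singleton RHS = n − k + 1 = 8, slack = 0, bound satisfied, MDS.

Singleton bound: d ≤ n − k + 1.
Here n = 16, k = 9, so n − k + 1 = 8.
Given d = 8, check d ≤ 8: YES.
Slack = (n − k + 1) − d = 0.
The code is MDS (slack = 0).
Description: the claimed parameters are [16, 9, 8]_16; such a code would be MDS (meets Singleton bound).


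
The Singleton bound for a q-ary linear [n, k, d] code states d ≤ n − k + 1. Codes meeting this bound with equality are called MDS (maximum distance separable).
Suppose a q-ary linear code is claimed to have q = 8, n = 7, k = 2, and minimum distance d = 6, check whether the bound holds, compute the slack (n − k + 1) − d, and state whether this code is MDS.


Singleton RHS = n − k + 1 = 6, slack = 0, bound satisfied, MDS.

Singleton bound: d ≤ n − k + 1.
Here n = 7, k = 2, so n − k + 1 = 6.
Given d = 6, check d ≤ 6: YES.
Slack = (n − k + 1) − d = 0.
The code is MDS (slack = 0).
Description: the claimed parameters are [7, 2, 6]_8; such a code would be MDS (meets Singleton bound).


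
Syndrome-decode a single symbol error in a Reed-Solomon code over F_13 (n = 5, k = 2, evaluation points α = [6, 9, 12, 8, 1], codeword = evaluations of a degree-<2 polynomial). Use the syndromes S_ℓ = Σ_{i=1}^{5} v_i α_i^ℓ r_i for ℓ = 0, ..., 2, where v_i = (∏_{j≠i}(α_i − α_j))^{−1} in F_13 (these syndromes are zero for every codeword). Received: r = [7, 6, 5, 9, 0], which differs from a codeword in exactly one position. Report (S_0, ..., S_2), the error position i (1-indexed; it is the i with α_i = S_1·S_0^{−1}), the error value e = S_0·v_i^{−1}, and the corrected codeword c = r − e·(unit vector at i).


S = (5, 1, 8), error at position 4, error magnitude e = 7, c = [7, 6, 5, 2, 0].

Step 1: column multipliers v_i = (∏_{j≠i}(α_i − α_j))^{−1} mod 13.
  i = 1 (α = 6): (6−9)(6−12)(6−8)(6−1) = (−3)·(−6)·(−2)·5 = −180 ≡ 2, so v_1 = 2^{−1} = 7 (mod 13).
  i = 2 (α = 9): (9−6)(9−12)(9−8)(9−1) = 3·(−3)·1·8 = −72 ≡ 6, so v_2 = 6^{−1} = 11 (mod 13).
  i = 3 (α = 12): (12−6)(12−9)(12−8)(12−1) = 6·3·4·11 = 792 ≡ 12, so v_3 = 12^{−1} = 12 (mod 13).
  i = 4 (α = 8): (8−6)(8−9)(8−12)(8−1) = 2·(−1)·(−4)·7 = 56 ≡ 4, so v_4 = 4^{−1} = 10 (mod 13).
  i = 5 (α = 1): (1−6)(1−9)(1−12)(1−8) = (−5)·(−8)·(−11)·(−7) = 3080 ≡ 12, so v_5 = 12^{−1} = 12 (mod 13).
  v = [7, 11, 12, 10, 12].
Step 2: syndromes of r = [7, 6, 5, 9, 0] (all sums mod 13).
  S_0 = Σ v_i r_i = 7·7 + 11·6 + 12·5 + 10·9 + 12·0 = 265 ≡ 5.
  S_1 = Σ v_i α_i r_i = 7·6·7 + 11·9·6 + 12·12·5 + 10·8·9 + 12·1·0 = 2328 ≡ 1.
  α_i^2 mod 13 = [10, 3, 1, 12, 1].
  S_2 = Σ v_i α_i^2 r_i = 7·10·7 + 11·3·6 + 12·1·5 + 10·12·9 + 12·1·0 = 1828 ≡ 8.
  S = (5, 1, 8) ≠ 0, so r is not a codeword (an error is present).
Step 3: locate the error. For a single error e at position i, S_ℓ = v_i·e·α_i^ℓ, so α_err = S_1/S_0.
  S_0^{−1} = 5^{−1} = 8 (mod 13), so α_err = 1·8 = 8 ≡ 8 = α_4. Error position i = 4.
  Consistency check: S_2/S_1 = 8·1 = 8 ≡ 8 = α_err ✓ (single-error assumption holds).
Step 4: error magnitude e = S_0/v_4 = S_0·∏_{j≠4}(α_4 − α_j) = 5·4 = 20 ≡ 7 (mod 13).
Step 5: correct position 4: c_4 = r_4 − e = 9 − 7 ≡ 2 (mod 13). Hence c = [7, 6, 5, 2, 0].
  Check: interpolating c through the α_i gives m(x) = 9 + 4·x (degree < 2) with m(α_i) = c_i for every i, so c is indeed a codeword.
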